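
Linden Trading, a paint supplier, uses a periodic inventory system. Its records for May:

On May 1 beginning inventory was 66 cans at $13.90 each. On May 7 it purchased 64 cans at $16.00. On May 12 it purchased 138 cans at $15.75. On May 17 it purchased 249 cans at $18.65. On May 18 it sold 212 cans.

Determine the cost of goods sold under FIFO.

COGS = $3,232.90

May 18, 212 sold [FIFO — oldest first]: 66 @ $13.90 + 64 @ $16.00 + 82 @ $15.75 = $3,232.90
Ending inventory: 56 @ $15.75 + 249 @ $18.65 = $5,525.85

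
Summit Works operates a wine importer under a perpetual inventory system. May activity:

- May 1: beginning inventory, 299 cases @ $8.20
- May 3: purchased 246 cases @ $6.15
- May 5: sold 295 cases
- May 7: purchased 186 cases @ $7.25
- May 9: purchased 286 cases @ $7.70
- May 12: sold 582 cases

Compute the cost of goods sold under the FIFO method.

May 5, 295 sold [FIFO — oldest first]: 295 @ $8.20 = $2,419.00
May 12, 582 sold [FIFO — oldest first]: 4 @ $8.20 + 246 @ $6.15 + 186 @ $7.25 + 146 @ $7.70 = $4,018.40
Total COGS = $2,419.00 + $4,018.40 = $6,437.40
Ending inventory: 140 @ $7.70 = $1,078.00

COGS = $6,437.40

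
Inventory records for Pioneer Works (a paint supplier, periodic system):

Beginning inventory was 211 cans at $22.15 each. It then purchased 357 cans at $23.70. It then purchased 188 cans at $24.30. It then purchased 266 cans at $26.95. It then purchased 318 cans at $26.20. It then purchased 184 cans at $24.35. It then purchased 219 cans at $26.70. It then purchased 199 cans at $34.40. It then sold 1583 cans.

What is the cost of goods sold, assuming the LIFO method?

COGS = $42,195.30

Sale 1 (1583) [LIFO — newest first]: 199 @ $34.40 + 219 @ $26.70 + 184 @ $24.35 + 318 @ $26.20 + 266 @ $26.95 + 188 @ $24.30 + 209 @ $23.70 = $42,195.30
Ending inventory: 211 @ $22.15 + 148 @ $23.70 = $8,181.25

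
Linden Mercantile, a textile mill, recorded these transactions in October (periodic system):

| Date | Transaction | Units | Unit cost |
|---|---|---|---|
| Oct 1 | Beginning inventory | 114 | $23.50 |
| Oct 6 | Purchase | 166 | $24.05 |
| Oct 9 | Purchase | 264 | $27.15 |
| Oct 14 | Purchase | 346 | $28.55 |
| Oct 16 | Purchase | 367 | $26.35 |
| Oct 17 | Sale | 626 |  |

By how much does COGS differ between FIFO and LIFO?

$884.90

FIFO COGS: 114 @ $23.50 + 166 @ $24.05 + 264 @ $27.15 + 82 @ $28.55 = $16,180.00
LIFO COGS: 367 @ $26.35 + 259 @ $28.55 = $17,064.90
Difference = |$16,180.00 − $17,064.90| = $884.90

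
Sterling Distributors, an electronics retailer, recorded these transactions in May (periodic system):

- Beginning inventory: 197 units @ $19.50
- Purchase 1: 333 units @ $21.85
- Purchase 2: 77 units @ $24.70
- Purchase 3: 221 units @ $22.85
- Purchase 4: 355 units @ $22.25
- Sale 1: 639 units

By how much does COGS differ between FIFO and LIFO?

$754.05

FIFO COGS: 197 @ $19.50 + 333 @ $21.85 + 77 @ $24.70 + 32 @ $22.85 = $13,750.65
LIFO COGS: 355 @ $22.25 + 221 @ $22.85 + 63 @ $24.70 = $14,504.70
Difference = |$13,750.65 − $14,504.70| = $754.05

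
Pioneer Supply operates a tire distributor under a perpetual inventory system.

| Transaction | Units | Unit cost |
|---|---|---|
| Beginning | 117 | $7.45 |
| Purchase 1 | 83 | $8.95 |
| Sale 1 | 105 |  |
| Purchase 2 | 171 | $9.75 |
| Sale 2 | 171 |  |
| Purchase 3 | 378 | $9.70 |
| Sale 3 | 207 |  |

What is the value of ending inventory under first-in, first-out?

Sale 1 (105) [FIFO — oldest first]: 105 @ $7.45 = $782.25
Sale 2 (171) [FIFO — oldest first]: 12 @ $7.45 + 83 @ $8.95 + 76 @ $9.75 = $1,573.25
Sale 3 (207) [FIFO — oldest first]: 95 @ $9.75 + 112 @ $9.70 = $2,012.65
Total COGS = $782.25 + $1,573.25 + $2,012.65 = $4,368.15
Ending inventory: 266 @ $9.70 = $2,580.20

Ending inventory = $2,580.20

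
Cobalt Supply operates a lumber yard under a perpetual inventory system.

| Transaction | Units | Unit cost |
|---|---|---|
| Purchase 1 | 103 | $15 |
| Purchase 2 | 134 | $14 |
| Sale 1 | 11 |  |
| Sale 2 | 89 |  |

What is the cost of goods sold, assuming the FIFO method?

Sale 1 (11) [FIFO — oldest first]: 11 @ $15 = $165
Sale 2 (89) [FIFO — oldest first]: 89 @ $15 = $1,335
Total COGS = $165 + $1,335 = $1,500
Ending inventory: 3 @ $15 + 134 @ $14 = $1,921
Check: goods available $3,421 = COGS $1,500 + ending $1,921

COGS = $1,500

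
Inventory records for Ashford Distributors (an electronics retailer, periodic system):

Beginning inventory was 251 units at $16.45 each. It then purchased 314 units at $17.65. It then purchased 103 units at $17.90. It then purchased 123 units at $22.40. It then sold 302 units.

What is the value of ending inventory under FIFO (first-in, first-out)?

Ending inventory = $9,240.85

Sale 1 (302) [FIFO — oldest first]: 251 @ $16.45 + 51 @ $17.65 = $5,029.10
Ending inventory: 263 @ $17.65 + 103 @ $17.90 + 123 @ $22.40 = $9,240.85
Check: goods available $14,269.95 = COGS $5,029.10 + ending $9,240.85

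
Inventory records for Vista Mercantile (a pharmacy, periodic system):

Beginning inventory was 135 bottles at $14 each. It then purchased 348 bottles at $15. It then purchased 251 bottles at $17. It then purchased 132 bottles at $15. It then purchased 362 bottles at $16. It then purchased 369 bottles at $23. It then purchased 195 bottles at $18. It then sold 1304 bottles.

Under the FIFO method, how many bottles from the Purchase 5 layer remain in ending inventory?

293

Sale 1 (1304) [FIFO — oldest first]: 135 @ $14 + 348 @ $15 + 251 @ $17 + 132 @ $15 + 362 @ $16 + 76 @ $23 = $20,897
Ending inventory: 293 @ $23 + 195 @ $18 = $10,249
Check: goods available $31,146 = COGS $20,897 + ending $10,249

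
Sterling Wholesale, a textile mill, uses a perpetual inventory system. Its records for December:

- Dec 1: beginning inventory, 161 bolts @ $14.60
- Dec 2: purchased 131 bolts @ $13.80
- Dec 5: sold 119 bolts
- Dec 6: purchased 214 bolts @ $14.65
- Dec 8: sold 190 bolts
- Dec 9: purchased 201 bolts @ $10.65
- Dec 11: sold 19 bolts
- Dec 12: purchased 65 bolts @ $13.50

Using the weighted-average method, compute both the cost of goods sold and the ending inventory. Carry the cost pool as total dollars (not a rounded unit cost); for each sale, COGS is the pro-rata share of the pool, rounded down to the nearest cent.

COGS = $4,681.69; ending inventory = $5,629.96

After Dec 1: 161 on hand, pool $2,350.60 (≈ $14.6000 each)
After Dec 2: 292 on hand, pool $4,158.40 (≈ $14.2411 each)
Dec 5, sell 119: 119/292 × $4,158.40 → $1,694.69
After Dec 6: 387 on hand, pool $5,598.81 (≈ $14.4672 each)
Dec 8, sell 190: 190/387 × $5,598.81 → $2,748.76
After Dec 9: 398 on hand, pool $4,990.70 (≈ $12.5394 each)
Dec 11, sell 19: 19/398 × $4,990.70 → $238.24
After Dec 12: 444 on hand, pool $5,629.96 (≈ $12.6801 each)
Total COGS = $1,694.69 + $2,748.76 + $238.24 = $4,681.69
Ending inventory (cost pool remaining) = $5,629.96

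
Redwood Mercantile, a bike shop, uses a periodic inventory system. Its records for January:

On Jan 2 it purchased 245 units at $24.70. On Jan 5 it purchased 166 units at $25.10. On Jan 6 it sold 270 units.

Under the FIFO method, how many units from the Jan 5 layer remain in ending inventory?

Jan 6, 270 sold [FIFO — oldest first]: 245 @ $24.70 + 25 @ $25.10 = $6,679.00
Ending inventory: 141 @ $25.10 = $3,539.10
Check: goods available $10,218.10 = COGS $6,679.00 + ending $3,539.10

141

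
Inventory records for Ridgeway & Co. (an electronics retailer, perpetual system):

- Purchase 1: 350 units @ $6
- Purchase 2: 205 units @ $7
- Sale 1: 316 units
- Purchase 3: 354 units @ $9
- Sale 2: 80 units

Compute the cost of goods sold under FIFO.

Sale 1 (316) [FIFO — oldest first]: 316 @ $6 = $1,896
Sale 2 (80) [FIFO — oldest first]: 34 @ $6 + 46 @ $7 = $526
Total COGS = $1,896 + $526 = $2,422
Ending inventory: 159 @ $7 + 354 @ $9 = $4,299

COGS = $2,422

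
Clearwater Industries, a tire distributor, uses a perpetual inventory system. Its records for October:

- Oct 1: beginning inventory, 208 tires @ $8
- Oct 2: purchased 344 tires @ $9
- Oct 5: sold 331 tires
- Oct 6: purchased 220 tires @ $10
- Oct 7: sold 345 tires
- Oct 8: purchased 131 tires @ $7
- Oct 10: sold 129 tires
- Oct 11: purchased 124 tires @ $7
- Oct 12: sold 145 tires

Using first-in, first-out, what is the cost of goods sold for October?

Oct 5, 331 sold [FIFO — oldest first]: 208 @ $8 + 123 @ $9 = $2,771
Oct 7, 345 sold [FIFO — oldest first]: 221 @ $9 + 124 @ $10 = $3,229
Oct 10, 129 sold [FIFO — oldest first]: 96 @ $10 + 33 @ $7 = $1,191
Oct 12, 145 sold [FIFO — oldest first]: 98 @ $7 + 47 @ $7 = $1,015
Total COGS = $2,771 + $3,229 + $1,191 + $1,015 = $8,206
Ending inventory: 77 @ $7 = $539

COGS = $8,206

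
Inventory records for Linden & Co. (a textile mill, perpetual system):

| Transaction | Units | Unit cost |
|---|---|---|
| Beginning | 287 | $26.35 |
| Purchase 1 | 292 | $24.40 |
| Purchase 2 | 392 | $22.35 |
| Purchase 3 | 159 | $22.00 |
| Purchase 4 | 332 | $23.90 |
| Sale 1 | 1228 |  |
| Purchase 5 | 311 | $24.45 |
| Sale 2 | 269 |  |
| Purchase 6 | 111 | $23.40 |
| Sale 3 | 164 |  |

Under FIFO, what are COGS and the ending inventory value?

COGS = $39,746.80; ending inventory = $5,335.80

Sale 1 (1228) [FIFO — oldest first]: 287 @ $26.35 + 292 @ $24.40 + 392 @ $22.35 + 159 @ $22.00 + 98 @ $23.90 = $29,288.65
Sale 2 (269) [FIFO — oldest first]: 234 @ $23.90 + 35 @ $24.45 = $6,448.35
Sale 3 (164) [FIFO — oldest first]: 164 @ $24.45 = $4,009.80
Total COGS = $29,288.65 + $6,448.35 + $4,009.80 = $39,746.80
Ending inventory: 112 @ $24.45 + 111 @ $23.40 = $5,335.80
Check: goods available $45,082.60 = COGS $39,746.80 + ending $5,335.80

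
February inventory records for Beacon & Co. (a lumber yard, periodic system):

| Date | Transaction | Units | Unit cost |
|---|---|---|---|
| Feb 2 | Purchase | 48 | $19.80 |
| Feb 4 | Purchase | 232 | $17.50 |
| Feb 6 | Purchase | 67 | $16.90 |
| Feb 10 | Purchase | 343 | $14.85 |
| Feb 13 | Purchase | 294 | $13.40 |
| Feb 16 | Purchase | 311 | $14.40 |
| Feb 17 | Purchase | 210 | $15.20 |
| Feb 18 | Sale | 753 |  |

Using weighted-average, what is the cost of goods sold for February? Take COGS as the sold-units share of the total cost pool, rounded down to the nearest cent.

COGS = $11,430.71

Feb 18, sell 753: 753/1505 × $22,846.25 → $11,430.71
Ending inventory (cost pool remaining) = $11,415.54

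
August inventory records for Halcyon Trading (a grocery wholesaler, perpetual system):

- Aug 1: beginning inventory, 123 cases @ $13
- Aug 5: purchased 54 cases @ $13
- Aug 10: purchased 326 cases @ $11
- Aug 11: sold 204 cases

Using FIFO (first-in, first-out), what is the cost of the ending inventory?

Aug 11, 204 sold [FIFO — oldest first]: 123 @ $13 + 54 @ $13 + 27 @ $11 = $2,598
Ending inventory: 299 @ $11 = $3,289
Check: goods available $5,887 = COGS $2,598 + ending $3,289

Ending inventory = $3,289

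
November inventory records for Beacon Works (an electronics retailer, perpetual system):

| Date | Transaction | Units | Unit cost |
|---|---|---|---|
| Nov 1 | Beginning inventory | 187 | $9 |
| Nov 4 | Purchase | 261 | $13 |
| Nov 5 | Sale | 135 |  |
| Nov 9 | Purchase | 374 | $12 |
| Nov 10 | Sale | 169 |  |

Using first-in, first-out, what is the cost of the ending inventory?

Ending inventory = $6,360

Nov 5, 135 sold [FIFO — oldest first]: 135 @ $9 = $1,215
Nov 10, 169 sold [FIFO — oldest first]: 52 @ $9 + 117 @ $13 = $1,989
Total COGS = $1,215 + $1,989 = $3,204
Ending inventory: 144 @ $13 + 374 @ $12 = $6,360
Check: goods available $9,564 = COGS $3,204 + ending $6,360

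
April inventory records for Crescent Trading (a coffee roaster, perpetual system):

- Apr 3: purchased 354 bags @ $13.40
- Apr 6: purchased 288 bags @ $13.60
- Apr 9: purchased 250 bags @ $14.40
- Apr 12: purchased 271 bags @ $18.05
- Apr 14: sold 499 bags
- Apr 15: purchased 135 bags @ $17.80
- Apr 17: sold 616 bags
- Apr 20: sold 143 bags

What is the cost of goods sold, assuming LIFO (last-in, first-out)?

Apr 14, 499 sold [LIFO — newest first]: 271 @ $18.05 + 228 @ $14.40 = $8,174.75
Apr 17, 616 sold [LIFO — newest first]: 135 @ $17.80 + 22 @ $14.40 + 288 @ $13.60 + 171 @ $13.40 = $8,928.00
Apr 20, 143 sold [LIFO — newest first]: 143 @ $13.40 = $1,916.20
Total COGS = $8,174.75 + $8,928.00 + $1,916.20 = $19,018.95
Ending inventory: 40 @ $13.40 = $536.00

COGS = $19,018.95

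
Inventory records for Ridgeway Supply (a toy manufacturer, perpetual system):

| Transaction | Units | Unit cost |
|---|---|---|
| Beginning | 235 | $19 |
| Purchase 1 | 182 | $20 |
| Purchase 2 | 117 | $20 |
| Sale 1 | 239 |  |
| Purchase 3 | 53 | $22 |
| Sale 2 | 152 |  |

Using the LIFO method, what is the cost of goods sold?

Sale 1 (239) [LIFO — newest first]: 117 @ $20 + 122 @ $20 = $4,780
Sale 2 (152) [LIFO — newest first]: 53 @ $22 + 60 @ $20 + 39 @ $19 = $3,107
Total COGS = $4,780 + $3,107 = $7,887
Ending inventory: 196 @ $19 = $3,724
Check: goods available $11,611 = COGS $7,887 + ending $3,724

COGS = $7,887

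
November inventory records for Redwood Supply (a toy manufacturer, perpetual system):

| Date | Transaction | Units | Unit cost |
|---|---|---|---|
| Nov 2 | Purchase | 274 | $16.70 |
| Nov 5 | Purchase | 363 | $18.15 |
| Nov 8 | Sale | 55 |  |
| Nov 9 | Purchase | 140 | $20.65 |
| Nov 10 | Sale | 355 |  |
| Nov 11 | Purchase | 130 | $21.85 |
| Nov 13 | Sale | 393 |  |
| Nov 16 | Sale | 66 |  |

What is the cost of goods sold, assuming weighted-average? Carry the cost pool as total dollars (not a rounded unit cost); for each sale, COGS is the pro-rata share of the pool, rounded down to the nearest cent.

COGS = $16,169.77

After Nov 2: 274 on hand, pool $4,575.80 (≈ $16.7000 each)
After Nov 5: 637 on hand, pool $11,164.25 (≈ $17.5263 each)
Nov 8, sell 55: 55/637 × $11,164.25 → $963.94
After Nov 9: 722 on hand, pool $13,091.31 (≈ $18.1320 each)
Nov 10, sell 355: 355/722 × $13,091.31 → $6,436.86
After Nov 11: 497 on hand, pool $9,494.95 (≈ $19.1045 each)
Nov 13, sell 393: 393/497 × $9,494.95 → $7,508.07
Nov 16, sell 66: 66/104 × $1,986.88 → $1,260.90
Total COGS = $963.94 + $6,436.86 + $7,508.07 + $1,260.90 = $16,169.77
Ending inventory (cost pool remaining) = $725.98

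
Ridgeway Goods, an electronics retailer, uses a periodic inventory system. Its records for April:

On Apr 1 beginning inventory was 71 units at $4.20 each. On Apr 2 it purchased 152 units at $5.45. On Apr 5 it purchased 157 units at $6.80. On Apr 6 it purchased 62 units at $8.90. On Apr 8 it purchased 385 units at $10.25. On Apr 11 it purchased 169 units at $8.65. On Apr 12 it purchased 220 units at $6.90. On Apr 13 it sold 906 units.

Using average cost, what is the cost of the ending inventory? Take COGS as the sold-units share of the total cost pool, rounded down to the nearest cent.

Ending inventory = $2,465.75

Apr 13, sell 906: 906/1216 × $9,672.10 → $7,206.35
Ending inventory (cost pool remaining) = $2,465.75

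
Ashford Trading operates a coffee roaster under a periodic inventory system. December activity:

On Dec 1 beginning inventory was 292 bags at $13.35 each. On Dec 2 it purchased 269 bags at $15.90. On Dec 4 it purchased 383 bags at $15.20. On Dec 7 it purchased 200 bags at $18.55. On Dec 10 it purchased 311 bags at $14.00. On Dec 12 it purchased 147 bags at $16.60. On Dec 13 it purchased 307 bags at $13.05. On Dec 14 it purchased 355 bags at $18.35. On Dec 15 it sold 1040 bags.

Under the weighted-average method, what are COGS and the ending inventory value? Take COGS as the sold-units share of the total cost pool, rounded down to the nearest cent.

COGS = $16,087.70; ending inventory = $18,934.00

Dec 15, sell 1040: 1040/2264 × $35,021.70 → $16,087.70
Ending inventory (cost pool remaining) = $18,934.00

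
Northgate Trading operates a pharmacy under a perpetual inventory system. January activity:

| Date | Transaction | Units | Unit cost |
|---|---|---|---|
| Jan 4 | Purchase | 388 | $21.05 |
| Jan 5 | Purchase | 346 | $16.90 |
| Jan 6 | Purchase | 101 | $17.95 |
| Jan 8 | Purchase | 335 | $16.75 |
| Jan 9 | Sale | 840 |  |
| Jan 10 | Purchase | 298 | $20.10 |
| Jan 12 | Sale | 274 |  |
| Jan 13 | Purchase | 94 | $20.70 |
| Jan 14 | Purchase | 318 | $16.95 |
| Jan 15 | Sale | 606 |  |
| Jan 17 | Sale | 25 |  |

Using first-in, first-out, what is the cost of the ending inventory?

Jan 9, 840 sold [FIFO — oldest first]: 388 @ $21.05 + 346 @ $16.90 + 101 @ $17.95 + 5 @ $16.75 = $15,911.50
Jan 12, 274 sold [FIFO — oldest first]: 274 @ $16.75 = $4,589.50
Jan 15, 606 sold [FIFO — oldest first]: 56 @ $16.75 + 298 @ $20.10 + 94 @ $20.70 + 158 @ $16.95 = $11,551.70
Jan 17, 25 sold [FIFO — oldest first]: 25 @ $16.95 = $423.75
Total COGS = $15,911.50 + $4,589.50 + $11,551.70 + $423.75 = $32,476.45
Ending inventory: 135 @ $16.95 = $2,288.25

Ending inventory = $2,288.25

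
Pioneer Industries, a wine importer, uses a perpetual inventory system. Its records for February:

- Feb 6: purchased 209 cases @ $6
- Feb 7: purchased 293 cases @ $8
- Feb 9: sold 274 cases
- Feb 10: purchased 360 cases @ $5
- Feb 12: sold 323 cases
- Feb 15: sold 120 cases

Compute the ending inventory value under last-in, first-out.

Ending inventory = $870

Feb 9, 274 sold [LIFO — newest first]: 274 @ $8 = $2,192
Feb 12, 323 sold [LIFO — newest first]: 323 @ $5 = $1,615
Feb 15, 120 sold [LIFO — newest first]: 37 @ $5 + 19 @ $8 + 64 @ $6 = $721
Total COGS = $2,192 + $1,615 + $721 = $4,528
Ending inventory: 145 @ $6 = $870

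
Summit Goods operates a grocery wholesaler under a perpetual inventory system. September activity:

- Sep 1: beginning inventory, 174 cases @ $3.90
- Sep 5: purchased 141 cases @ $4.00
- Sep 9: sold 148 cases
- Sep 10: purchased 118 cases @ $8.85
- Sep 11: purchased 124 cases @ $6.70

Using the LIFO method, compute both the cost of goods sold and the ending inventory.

COGS = $591.30; ending inventory = $2,526.40

Sep 9, 148 sold [LIFO — newest first]: 141 @ $4.00 + 7 @ $3.90 = $591.30
Ending inventory: 167 @ $3.90 + 118 @ $8.85 + 124 @ $6.70 = $2,526.40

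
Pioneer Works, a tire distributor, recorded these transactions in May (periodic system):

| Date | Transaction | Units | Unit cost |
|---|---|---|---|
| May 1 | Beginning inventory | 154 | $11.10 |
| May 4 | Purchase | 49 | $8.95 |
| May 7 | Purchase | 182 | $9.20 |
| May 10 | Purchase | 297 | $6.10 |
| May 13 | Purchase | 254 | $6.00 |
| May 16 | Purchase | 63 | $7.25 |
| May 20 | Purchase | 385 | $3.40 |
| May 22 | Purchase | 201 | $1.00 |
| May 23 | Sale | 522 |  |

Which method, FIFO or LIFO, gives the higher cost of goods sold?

FIFO COGS: 154 @ $11.10 + 49 @ $8.95 + 182 @ $9.20 + 137 @ $6.10 = $4,658.05
LIFO COGS: 201 @ $1.00 + 321 @ $3.40 = $1,292.40

FIFO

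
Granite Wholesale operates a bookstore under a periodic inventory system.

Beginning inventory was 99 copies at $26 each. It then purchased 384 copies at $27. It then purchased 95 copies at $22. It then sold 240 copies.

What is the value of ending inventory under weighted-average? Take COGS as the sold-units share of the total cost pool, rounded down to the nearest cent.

Ending inventory = $8,790.34

Sale 1, sell 240: 240/578 × $15,032.00 → $6,241.66
Ending inventory (cost pool remaining) = $8,790.34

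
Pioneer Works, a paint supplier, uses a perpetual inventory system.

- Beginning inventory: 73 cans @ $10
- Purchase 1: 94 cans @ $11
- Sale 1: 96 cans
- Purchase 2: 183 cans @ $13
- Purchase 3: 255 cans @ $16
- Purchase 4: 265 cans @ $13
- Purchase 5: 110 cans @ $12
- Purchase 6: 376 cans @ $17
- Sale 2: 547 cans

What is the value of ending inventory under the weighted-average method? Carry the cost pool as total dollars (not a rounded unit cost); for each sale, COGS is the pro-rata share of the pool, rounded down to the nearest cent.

After Beginning: 73 on hand, pool $730.00 (≈ $10.0000 each)
After Purchase 1: 167 on hand, pool $1,764.00 (≈ $10.5629 each)
Sale 1, sell 96: 96/167 × $1,764.00 → $1,014.03
After Purchase 2: 254 on hand, pool $3,128.97 (≈ $12.3188 each)
After Purchase 3: 509 on hand, pool $7,208.97 (≈ $14.1630 each)
After Purchase 4: 774 on hand, pool $10,653.97 (≈ $13.7648 each)
After Purchase 5: 884 on hand, pool $11,973.97 (≈ $13.5452 each)
After Purchase 6: 1260 on hand, pool $18,365.97 (≈ $14.5762 each)
Sale 2, sell 547: 547/1260 × $18,365.97 → $7,973.16
Total COGS = $1,014.03 + $7,973.16 = $8,987.19
Ending inventory (cost pool remaining) = $10,392.81

Ending inventory = $10,392.81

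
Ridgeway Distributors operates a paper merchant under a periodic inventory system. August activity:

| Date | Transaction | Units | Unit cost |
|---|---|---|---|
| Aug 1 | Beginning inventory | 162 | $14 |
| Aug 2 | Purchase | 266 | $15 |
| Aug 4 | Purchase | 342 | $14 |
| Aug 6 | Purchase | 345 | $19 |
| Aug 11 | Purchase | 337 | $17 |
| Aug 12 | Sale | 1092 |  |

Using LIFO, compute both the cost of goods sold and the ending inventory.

Aug 12, 1092 sold [LIFO — newest first]: 337 @ $17 + 345 @ $19 + 342 @ $14 + 68 @ $15 = $18,092
Ending inventory: 162 @ $14 + 198 @ $15 = $5,238
Check: goods available $23,330 = COGS $18,092 + ending $5,238

COGS = $18,092; ending inventory = $5,238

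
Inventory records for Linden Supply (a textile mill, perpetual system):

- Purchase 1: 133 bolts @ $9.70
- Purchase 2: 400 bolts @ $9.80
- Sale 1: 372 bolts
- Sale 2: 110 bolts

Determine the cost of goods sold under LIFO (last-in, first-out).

COGS = $4,715.40

Sale 1 (372) [LIFO — newest first]: 372 @ $9.80 = $3,645.60
Sale 2 (110) [LIFO — newest first]: 28 @ $9.80 + 82 @ $9.70 = $1,069.80
Total COGS = $3,645.60 + $1,069.80 = $4,715.40
Ending inventory: 51 @ $9.70 = $494.70
Check: goods available $5,210.10 = COGS $4,715.40 + ending $494.70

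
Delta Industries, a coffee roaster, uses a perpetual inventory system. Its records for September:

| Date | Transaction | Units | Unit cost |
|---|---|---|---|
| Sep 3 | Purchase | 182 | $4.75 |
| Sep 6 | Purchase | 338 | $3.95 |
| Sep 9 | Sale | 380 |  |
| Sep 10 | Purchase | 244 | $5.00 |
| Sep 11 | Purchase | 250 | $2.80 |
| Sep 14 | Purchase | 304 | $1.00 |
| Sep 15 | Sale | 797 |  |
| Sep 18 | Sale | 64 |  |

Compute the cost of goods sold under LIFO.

Sep 9, 380 sold [LIFO — newest first]: 338 @ $3.95 + 42 @ $4.75 = $1,534.60
Sep 15, 797 sold [LIFO — newest first]: 304 @ $1.00 + 250 @ $2.80 + 243 @ $5.00 = $2,219.00
Sep 18, 64 sold [LIFO — newest first]: 1 @ $5.00 + 63 @ $4.75 = $304.25
Total COGS = $1,534.60 + $2,219.00 + $304.25 = $4,057.85
Ending inventory: 77 @ $4.75 = $365.75

COGS = $4,057.85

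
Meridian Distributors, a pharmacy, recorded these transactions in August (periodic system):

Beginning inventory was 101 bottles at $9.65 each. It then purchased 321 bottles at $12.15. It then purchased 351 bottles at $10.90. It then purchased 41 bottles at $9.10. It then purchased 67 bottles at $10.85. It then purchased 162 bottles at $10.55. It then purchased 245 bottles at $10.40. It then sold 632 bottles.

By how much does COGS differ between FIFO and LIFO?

$531.35

FIFO COGS: 101 @ $9.65 + 321 @ $12.15 + 210 @ $10.90 = $7,163.80
LIFO COGS: 245 @ $10.40 + 162 @ $10.55 + 67 @ $10.85 + 41 @ $9.10 + 117 @ $10.90 = $6,632.45
Difference = |$7,163.80 − $6,632.45| = $531.35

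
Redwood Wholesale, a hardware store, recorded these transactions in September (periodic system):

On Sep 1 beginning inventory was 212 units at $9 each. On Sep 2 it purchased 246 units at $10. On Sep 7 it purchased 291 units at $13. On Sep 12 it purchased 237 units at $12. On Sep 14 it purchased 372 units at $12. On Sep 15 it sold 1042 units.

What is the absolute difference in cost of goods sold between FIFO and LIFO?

FIFO COGS: 212 @ $9 + 246 @ $10 + 291 @ $13 + 237 @ $12 + 56 @ $12 = $11,667
LIFO COGS: 372 @ $12 + 237 @ $12 + 291 @ $13 + 142 @ $10 = $12,511
Difference = |$11,667 − $12,511| = $844

$844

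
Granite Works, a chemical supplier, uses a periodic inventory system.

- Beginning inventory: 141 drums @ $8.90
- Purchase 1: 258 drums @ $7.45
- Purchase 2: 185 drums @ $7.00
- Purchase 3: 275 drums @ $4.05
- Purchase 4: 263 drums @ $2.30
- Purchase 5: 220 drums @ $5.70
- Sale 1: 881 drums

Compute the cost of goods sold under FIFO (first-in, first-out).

COGS = $5,636.35

Sale 1 (881) [FIFO — oldest first]: 141 @ $8.90 + 258 @ $7.45 + 185 @ $7.00 + 275 @ $4.05 + 22 @ $2.30 = $5,636.35
Ending inventory: 241 @ $2.30 + 220 @ $5.70 = $1,808.30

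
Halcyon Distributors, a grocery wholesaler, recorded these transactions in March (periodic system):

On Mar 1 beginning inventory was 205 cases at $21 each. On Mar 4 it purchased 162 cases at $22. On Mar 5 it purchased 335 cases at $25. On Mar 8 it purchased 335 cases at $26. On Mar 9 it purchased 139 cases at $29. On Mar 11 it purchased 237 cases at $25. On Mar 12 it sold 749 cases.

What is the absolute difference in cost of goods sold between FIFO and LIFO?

$2,150

FIFO COGS: 205 @ $21 + 162 @ $22 + 335 @ $25 + 47 @ $26 = $17,466
LIFO COGS: 237 @ $25 + 139 @ $29 + 335 @ $26 + 38 @ $25 = $19,616
Difference = |$17,466 − $19,616| = $2,150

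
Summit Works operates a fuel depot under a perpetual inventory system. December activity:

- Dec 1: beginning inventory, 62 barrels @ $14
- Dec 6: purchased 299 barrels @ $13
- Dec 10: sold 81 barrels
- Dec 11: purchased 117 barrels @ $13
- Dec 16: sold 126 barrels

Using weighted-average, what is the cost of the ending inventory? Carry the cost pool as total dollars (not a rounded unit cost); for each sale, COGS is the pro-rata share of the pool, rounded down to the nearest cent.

Ending inventory = $3,555.83

After Dec 1: 62 on hand, pool $868.00 (≈ $14.0000 each)
After Dec 6: 361 on hand, pool $4,755.00 (≈ $13.1717 each)
Dec 10, sell 81: 81/361 × $4,755.00 → $1,066.91
After Dec 11: 397 on hand, pool $5,209.09 (≈ $13.1211 each)
Dec 16, sell 126: 126/397 × $5,209.09 → $1,653.26
Total COGS = $1,066.91 + $1,653.26 = $2,720.17
Ending inventory (cost pool remaining) = $3,555.83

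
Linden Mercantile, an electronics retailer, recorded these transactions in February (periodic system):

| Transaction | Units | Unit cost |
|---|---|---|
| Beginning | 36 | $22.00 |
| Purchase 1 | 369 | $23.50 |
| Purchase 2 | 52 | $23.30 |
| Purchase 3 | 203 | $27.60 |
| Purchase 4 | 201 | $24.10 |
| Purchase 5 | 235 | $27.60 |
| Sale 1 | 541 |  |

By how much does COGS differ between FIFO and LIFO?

$1,234.60

FIFO COGS: 36 @ $22.00 + 369 @ $23.50 + 52 @ $23.30 + 84 @ $27.60 = $12,993.50
LIFO COGS: 235 @ $27.60 + 201 @ $24.10 + 105 @ $27.60 = $14,228.10
Difference = |$12,993.50 − $14,228.10| = $1,234.60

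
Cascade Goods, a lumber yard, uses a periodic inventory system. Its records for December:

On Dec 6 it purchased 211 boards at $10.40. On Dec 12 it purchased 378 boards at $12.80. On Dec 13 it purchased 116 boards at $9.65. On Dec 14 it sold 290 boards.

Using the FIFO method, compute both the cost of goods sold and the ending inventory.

COGS = $3,205.60; ending inventory = $4,946.60

Dec 14, 290 sold [FIFO — oldest first]: 211 @ $10.40 + 79 @ $12.80 = $3,205.60
Ending inventory: 299 @ $12.80 + 116 @ $9.65 = $4,946.60
Check: goods available $8,152.20 = COGS $3,205.60 + ending $4,946.60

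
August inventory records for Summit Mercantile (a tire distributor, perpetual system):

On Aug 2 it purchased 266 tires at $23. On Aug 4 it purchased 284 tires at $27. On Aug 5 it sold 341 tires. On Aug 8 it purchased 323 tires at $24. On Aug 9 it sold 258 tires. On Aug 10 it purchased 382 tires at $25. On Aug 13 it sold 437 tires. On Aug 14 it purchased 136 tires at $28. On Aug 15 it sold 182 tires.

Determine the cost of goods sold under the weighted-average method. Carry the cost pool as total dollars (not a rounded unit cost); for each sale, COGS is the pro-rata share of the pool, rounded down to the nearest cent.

After Aug 2: 266 on hand, pool $6,118.00 (≈ $23.0000 each)
After Aug 4: 550 on hand, pool $13,786.00 (≈ $25.0655 each)
Aug 5, sell 341: 341/550 × $13,786.00 → $8,547.32
After Aug 8: 532 on hand, pool $12,990.68 (≈ $24.4186 each)
Aug 9, sell 258: 258/532 × $12,990.68 → $6,299.99
After Aug 10: 656 on hand, pool $16,240.69 (≈ $24.7571 each)
Aug 13, sell 437: 437/656 × $16,240.69 → $10,818.87
After Aug 14: 355 on hand, pool $9,229.82 (≈ $25.9995 each)
Aug 15, sell 182: 182/355 × $9,229.82 → $4,731.90
Total COGS = $8,547.32 + $6,299.99 + $10,818.87 + $4,731.90 = $30,398.08
Ending inventory (cost pool remaining) = $4,497.92

COGS = $30,398.08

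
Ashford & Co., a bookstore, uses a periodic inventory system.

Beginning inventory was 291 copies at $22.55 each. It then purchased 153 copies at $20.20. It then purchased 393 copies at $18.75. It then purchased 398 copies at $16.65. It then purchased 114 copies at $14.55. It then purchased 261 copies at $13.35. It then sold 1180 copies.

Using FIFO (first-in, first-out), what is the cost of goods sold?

Sale 1 (1180) [FIFO — oldest first]: 291 @ $22.55 + 153 @ $20.20 + 393 @ $18.75 + 343 @ $16.65 = $22,732.35
Ending inventory: 55 @ $16.65 + 114 @ $14.55 + 261 @ $13.35 = $6,058.80

COGS = $22,732.35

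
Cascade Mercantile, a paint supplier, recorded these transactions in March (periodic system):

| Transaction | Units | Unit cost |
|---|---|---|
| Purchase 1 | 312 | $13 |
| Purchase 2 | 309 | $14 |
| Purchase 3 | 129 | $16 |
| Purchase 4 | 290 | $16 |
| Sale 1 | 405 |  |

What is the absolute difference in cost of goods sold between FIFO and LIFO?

$1,122

FIFO COGS: 312 @ $13 + 93 @ $14 = $5,358
LIFO COGS: 290 @ $16 + 115 @ $16 = $6,480
Difference = |$5,358 − $6,480| = $1,122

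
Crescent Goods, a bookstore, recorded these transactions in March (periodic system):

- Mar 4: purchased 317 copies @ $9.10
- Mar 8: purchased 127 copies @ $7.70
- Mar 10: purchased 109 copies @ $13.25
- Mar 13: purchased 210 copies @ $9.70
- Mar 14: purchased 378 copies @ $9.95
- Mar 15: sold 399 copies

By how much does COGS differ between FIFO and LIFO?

$448.70

FIFO COGS: 317 @ $9.10 + 82 @ $7.70 = $3,516.10
LIFO COGS: 378 @ $9.95 + 21 @ $9.70 = $3,964.80
Difference = |$3,516.10 − $3,964.80| = $448.70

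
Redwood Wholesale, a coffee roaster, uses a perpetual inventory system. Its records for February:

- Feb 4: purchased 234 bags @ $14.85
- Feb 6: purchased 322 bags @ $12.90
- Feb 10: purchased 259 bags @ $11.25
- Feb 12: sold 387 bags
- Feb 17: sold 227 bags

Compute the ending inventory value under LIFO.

Feb 12, 387 sold [LIFO — newest first]: 259 @ $11.25 + 128 @ $12.90 = $4,564.95
Feb 17, 227 sold [LIFO — newest first]: 194 @ $12.90 + 33 @ $14.85 = $2,992.65
Total COGS = $4,564.95 + $2,992.65 = $7,557.60
Ending inventory: 201 @ $14.85 = $2,984.85

Ending inventory = $2,984.85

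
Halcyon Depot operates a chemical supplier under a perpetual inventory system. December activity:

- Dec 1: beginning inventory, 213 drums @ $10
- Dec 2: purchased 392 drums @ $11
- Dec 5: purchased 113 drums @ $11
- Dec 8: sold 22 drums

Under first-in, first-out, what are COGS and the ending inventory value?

Dec 8, 22 sold [FIFO — oldest first]: 22 @ $10 = $220
Ending inventory: 191 @ $10 + 392 @ $11 + 113 @ $11 = $7,465
Check: goods available $7,685 = COGS $220 + ending $7,465

COGS = $220; ending inventory = $7,465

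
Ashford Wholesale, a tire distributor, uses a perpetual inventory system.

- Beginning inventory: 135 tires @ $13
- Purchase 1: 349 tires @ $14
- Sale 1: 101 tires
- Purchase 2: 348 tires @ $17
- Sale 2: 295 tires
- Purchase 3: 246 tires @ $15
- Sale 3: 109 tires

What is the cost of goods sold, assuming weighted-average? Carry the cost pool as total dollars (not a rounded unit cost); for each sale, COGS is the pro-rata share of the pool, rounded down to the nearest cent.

After Beginning: 135 on hand, pool $1,755.00 (≈ $13.0000 each)
After Purchase 1: 484 on hand, pool $6,641.00 (≈ $13.7211 each)
Sale 1, sell 101: 101/484 × $6,641.00 → $1,385.82
After Purchase 2: 731 on hand, pool $11,171.18 (≈ $15.2821 each)
Sale 2, sell 295: 295/731 × $11,171.18 → $4,508.20
After Purchase 3: 682 on hand, pool $10,352.98 (≈ $15.1803 each)
Sale 3, sell 109: 109/682 × $10,352.98 → $1,654.65
Total COGS = $1,385.82 + $4,508.20 + $1,654.65 = $7,548.67
Ending inventory (cost pool remaining) = $8,698.33

COGS = $7,548.67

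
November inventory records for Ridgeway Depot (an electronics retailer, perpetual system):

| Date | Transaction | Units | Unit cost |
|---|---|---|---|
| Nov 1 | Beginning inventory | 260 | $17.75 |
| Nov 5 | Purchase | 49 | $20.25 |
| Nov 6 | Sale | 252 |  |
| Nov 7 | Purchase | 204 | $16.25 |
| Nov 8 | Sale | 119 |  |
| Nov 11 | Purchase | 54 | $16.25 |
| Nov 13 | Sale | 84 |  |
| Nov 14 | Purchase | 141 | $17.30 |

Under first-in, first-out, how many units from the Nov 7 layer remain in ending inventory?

58

Nov 6, 252 sold [FIFO — oldest first]: 252 @ $17.75 = $4,473.00
Nov 8, 119 sold [FIFO — oldest first]: 8 @ $17.75 + 49 @ $20.25 + 62 @ $16.25 = $2,141.75
Nov 13, 84 sold [FIFO — oldest first]: 84 @ $16.25 = $1,365.00
Total COGS = $4,473.00 + $2,141.75 + $1,365.00 = $7,979.75
Ending inventory: 58 @ $16.25 + 54 @ $16.25 + 141 @ $17.30 = $4,259.30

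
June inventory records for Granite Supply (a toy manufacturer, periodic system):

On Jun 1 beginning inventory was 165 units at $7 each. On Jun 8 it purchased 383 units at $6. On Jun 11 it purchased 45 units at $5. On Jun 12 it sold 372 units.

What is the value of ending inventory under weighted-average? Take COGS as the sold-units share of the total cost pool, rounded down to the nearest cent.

Jun 12, sell 372: 372/593 × $3,678.00 → $2,307.27
Ending inventory (cost pool remaining) = $1,370.73

Ending inventory = $1,370.73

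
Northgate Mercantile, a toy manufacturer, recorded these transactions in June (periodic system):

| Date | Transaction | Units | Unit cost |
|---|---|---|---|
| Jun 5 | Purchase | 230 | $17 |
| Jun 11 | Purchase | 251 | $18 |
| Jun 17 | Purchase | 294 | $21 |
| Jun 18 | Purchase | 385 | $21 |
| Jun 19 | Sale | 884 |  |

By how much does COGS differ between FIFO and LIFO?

FIFO COGS: 230 @ $17 + 251 @ $18 + 294 @ $21 + 109 @ $21 = $16,891
LIFO COGS: 385 @ $21 + 294 @ $21 + 205 @ $18 = $17,949
Difference = |$16,891 − $17,949| = $1,058

$1,058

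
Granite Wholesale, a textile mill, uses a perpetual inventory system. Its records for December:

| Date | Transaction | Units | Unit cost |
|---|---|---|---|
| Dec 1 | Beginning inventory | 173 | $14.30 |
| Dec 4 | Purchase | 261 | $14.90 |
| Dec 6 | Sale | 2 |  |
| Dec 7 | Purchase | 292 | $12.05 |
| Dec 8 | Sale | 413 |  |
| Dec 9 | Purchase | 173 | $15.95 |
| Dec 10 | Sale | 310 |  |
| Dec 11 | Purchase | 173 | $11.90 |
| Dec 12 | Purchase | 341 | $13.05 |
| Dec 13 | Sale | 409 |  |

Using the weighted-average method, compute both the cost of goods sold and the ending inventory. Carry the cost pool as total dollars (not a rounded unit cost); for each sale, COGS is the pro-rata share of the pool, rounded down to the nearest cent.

After Dec 1: 173 on hand, pool $2,473.90 (≈ $14.3000 each)
After Dec 4: 434 on hand, pool $6,362.80 (≈ $14.6608 each)
Dec 6, sell 2: 2/434 × $6,362.80 → $29.32
After Dec 7: 724 on hand, pool $9,852.08 (≈ $13.6078 each)
Dec 8, sell 413: 413/724 × $9,852.08 → $5,620.04
After Dec 9: 484 on hand, pool $6,991.39 (≈ $14.4450 each)
Dec 10, sell 310: 310/484 × $6,991.39 → $4,477.95
After Dec 11: 347 on hand, pool $4,572.14 (≈ $13.1762 each)
After Dec 12: 688 on hand, pool $9,022.19 (≈ $13.1136 each)
Dec 13, sell 409: 409/688 × $9,022.19 → $5,363.48
Total COGS = $29.32 + $5,620.04 + $4,477.95 + $5,363.48 = $15,490.79
Ending inventory (cost pool remaining) = $3,658.71
Check: goods available $19,149.50 = COGS $15,490.79 + ending $3,658.71

COGS = $15,490.79; ending inventory = $3,658.71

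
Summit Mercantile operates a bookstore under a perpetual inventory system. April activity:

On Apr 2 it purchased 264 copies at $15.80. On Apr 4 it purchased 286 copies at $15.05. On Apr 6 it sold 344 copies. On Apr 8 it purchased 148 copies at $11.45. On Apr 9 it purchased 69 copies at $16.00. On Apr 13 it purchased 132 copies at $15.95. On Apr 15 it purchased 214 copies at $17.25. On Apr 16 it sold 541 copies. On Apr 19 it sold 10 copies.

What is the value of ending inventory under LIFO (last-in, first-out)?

Apr 6, 344 sold [LIFO — newest first]: 286 @ $15.05 + 58 @ $15.80 = $5,220.70
Apr 16, 541 sold [LIFO — newest first]: 214 @ $17.25 + 132 @ $15.95 + 69 @ $16.00 + 126 @ $11.45 = $8,343.60
Apr 19, 10 sold [LIFO — newest first]: 10 @ $11.45 = $114.50
Total COGS = $5,220.70 + $8,343.60 + $114.50 = $13,678.80
Ending inventory: 206 @ $15.80 + 12 @ $11.45 = $3,392.20
Check: goods available $17,071.00 = COGS $13,678.80 + ending $3,392.20

Ending inventory = $3,392.20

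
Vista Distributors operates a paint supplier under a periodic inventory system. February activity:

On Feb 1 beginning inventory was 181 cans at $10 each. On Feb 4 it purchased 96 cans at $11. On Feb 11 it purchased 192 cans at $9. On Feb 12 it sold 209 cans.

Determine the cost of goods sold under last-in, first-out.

Feb 12, 209 sold [LIFO — newest first]: 192 @ $9 + 17 @ $11 = $1,915
Ending inventory: 181 @ $10 + 79 @ $11 = $2,679

COGS = $1,915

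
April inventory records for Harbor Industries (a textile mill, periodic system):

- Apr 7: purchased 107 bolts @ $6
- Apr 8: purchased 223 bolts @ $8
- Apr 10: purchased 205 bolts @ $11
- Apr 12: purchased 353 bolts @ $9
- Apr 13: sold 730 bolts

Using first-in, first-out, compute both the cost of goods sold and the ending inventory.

Apr 13, 730 sold [FIFO — oldest first]: 107 @ $6 + 223 @ $8 + 205 @ $11 + 195 @ $9 = $6,436
Ending inventory: 158 @ $9 = $1,422
Check: goods available $7,858 = COGS $6,436 + ending $1,422

COGS = $6,436; ending inventory = $1,422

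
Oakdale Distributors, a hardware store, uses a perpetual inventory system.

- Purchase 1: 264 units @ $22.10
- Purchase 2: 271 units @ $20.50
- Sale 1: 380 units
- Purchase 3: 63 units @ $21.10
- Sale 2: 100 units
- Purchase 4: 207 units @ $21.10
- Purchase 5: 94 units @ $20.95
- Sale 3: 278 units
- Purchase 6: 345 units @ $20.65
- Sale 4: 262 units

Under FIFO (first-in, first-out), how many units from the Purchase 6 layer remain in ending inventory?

224

Sale 1 (380) [FIFO — oldest first]: 264 @ $22.10 + 116 @ $20.50 = $8,212.40
Sale 2 (100) [FIFO — oldest first]: 100 @ $20.50 = $2,050.00
Sale 3 (278) [FIFO — oldest first]: 55 @ $20.50 + 63 @ $21.10 + 160 @ $21.10 = $5,832.80
Sale 4 (262) [FIFO — oldest first]: 47 @ $21.10 + 94 @ $20.95 + 121 @ $20.65 = $5,459.65
Total COGS = $8,212.40 + $2,050.00 + $5,832.80 + $5,459.65 = $21,554.85
Ending inventory: 224 @ $20.65 = $4,625.60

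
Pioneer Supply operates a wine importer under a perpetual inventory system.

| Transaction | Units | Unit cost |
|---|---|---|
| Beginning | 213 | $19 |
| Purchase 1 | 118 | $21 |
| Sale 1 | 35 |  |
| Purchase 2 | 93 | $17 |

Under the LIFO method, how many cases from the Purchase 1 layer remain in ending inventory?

83

Sale 1 (35) [LIFO — newest first]: 35 @ $21 = $735
Ending inventory: 213 @ $19 + 83 @ $21 + 93 @ $17 = $7,371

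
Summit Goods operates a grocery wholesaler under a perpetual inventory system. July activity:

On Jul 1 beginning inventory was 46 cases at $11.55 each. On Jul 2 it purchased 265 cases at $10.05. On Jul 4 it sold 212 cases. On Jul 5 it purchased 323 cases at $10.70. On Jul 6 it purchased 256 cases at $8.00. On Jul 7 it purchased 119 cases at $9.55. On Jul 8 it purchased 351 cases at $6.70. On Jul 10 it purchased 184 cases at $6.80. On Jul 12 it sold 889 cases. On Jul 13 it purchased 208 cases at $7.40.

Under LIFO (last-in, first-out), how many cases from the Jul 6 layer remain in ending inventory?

Jul 4, 212 sold [LIFO — newest first]: 212 @ $10.05 = $2,130.60
Jul 12, 889 sold [LIFO — newest first]: 184 @ $6.80 + 351 @ $6.70 + 119 @ $9.55 + 235 @ $8.00 = $6,619.35
Total COGS = $2,130.60 + $6,619.35 = $8,749.95
Ending inventory: 46 @ $11.55 + 53 @ $10.05 + 323 @ $10.70 + 21 @ $8.00 + 208 @ $7.40 = $6,227.25

21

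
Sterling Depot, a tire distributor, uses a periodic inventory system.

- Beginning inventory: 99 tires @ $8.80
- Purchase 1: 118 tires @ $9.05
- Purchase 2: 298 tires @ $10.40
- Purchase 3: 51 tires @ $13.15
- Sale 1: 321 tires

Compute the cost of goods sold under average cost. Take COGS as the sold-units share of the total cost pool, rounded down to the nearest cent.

Sale 1, sell 321: 321/566 × $5,708.95 → $3,237.76
Ending inventory (cost pool remaining) = $2,471.19

COGS = $3,237.76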